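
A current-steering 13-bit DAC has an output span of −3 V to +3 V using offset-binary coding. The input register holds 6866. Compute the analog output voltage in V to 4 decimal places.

2.0288 V

LSB = 6 V / 2^13 = 0.732 mV.
V_out = (−3) + 6866 × 0.000732422 V = 2.02881 V.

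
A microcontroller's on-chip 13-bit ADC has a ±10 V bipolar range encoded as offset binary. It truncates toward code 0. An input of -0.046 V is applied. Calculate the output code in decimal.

code 4077

LSB = 20 V / 8192 = 2.441 mV.
(V_in − V_low)/LSB = (-0.046 − (−10)) / 0.00244141 = 4077.158.
⌊·⌋(4077.158) = 4077.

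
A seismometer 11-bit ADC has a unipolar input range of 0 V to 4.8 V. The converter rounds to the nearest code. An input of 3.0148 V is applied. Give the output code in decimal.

code 1286

Full-scale span = 4.8 V; LSB = 4.8/2^11 = 2.344 mV.
Input sits at 1286.315 steps above V_low.
So the output code is 1286.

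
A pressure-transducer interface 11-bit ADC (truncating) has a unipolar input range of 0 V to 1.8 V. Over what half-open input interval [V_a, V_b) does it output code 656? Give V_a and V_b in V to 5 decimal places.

[0.57656 V, 0.57744 V)

LSB = 1.8/2^11 = 0.879 mV.
V_a = V_low + 656·LSB = 0.576562 V; V_b = V_low + 657·LSB = 0.577441 V.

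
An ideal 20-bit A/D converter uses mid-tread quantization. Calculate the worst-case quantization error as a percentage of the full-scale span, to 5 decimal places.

Rounding → worst-case error = ½ LSB = V_FS/2^21, so 100/2097152 = 4.76837e-05 % of full scale.

0.00005 %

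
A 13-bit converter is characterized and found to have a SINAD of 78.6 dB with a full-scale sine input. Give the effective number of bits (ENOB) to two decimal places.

12.76 bits

ENOB = (SINAD − 1.76) / 6.02 = (78.6 − 1.76)/6.02 = 12.764.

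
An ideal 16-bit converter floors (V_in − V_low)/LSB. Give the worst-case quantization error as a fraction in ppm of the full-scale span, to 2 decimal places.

15.26 ppm

Truncating → worst-case error = 1 LSB = V_FS/2^16, so 1e+06/65536 = 15.2588 ppm of full scale.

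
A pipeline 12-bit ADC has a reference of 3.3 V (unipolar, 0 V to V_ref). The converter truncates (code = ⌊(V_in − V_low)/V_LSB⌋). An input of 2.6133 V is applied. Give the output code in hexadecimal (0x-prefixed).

LSB = 3.3 V / 4096 = 0.806 mV.
Input sits at 3243.660 steps above V_low.
So the output code is 3243.
In hexadecimal (0x-prefixed): 0xCAB.

code 0xCAB (decimal 3243)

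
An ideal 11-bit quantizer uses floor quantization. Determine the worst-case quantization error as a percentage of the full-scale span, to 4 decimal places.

0.0488 %

Truncating → worst-case error = 1 LSB = V_FS/2^11, so 100/2048 = 0.0488281 % of full scale.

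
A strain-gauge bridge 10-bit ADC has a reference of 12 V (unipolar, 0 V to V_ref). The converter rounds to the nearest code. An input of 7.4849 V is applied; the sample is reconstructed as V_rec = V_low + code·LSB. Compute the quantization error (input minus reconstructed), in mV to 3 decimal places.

One LSB is 12 V / 1024 = 11.719 mV.
(7.4849 − 0)/0.0117188 = 638.7115; round gives code 639.
Code 639 maps back to 0 + 639×0.0117188 V = 7.4882812 V.
Difference: -0.00338125 V → -3.381 mV.

-3.381 mV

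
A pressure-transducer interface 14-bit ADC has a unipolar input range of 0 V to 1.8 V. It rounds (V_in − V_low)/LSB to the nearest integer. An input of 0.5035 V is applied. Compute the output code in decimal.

code 4583

With 16384 levels over 1.8 V, one step is 109.86 µV.
(V_in − V_low)/LSB = (0.5035 − 0) / 0.000109863 = 4582.969.
round(4582.969) = 4583.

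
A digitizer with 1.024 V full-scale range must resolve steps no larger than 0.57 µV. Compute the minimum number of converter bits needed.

21 bits

Number of steps required ≥ 1.024 V / 0.57 µV = 1796491.23.
Need 2^N ≥ 1796491.23; 2^20 = 1048576, 2^21 = 2097152.
Minimum N = 21.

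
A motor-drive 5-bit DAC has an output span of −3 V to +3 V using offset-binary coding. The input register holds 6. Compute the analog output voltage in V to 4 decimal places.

LSB = 6 V / 2^5 = 187.500 mV.
V_out = (−3) + 6 × 0.1875 V = -1.875 V.

-1.8750 V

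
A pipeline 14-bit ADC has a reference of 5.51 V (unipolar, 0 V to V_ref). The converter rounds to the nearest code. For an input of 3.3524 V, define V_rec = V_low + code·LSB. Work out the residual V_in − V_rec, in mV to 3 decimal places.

One LSB is 5.51 V / 16384 = 336.30 µV.
(V_in − V_low)/LSB = (3.3524 − 0)/0.000336304 = 9968.3705 → code 9968 (round).
Code 9968 maps back to 0 + 9968×0.000336304 V = 3.3522754 V.
V_in − V_rec = 0.000124609 V = 0.125 mV.

0.125 mV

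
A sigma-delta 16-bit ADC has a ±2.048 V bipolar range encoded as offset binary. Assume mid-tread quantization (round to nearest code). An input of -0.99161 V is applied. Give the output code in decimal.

Full-scale span = 4.096 V; LSB = 4.096/2^16 = 62.50 µV.
Input sits at 16902.240 steps above V_low.
So the output code is 16902.

code 16902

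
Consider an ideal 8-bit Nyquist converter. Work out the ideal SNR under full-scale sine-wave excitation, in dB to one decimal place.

SNR ≈ 6.02·N + 1.76 dB = 6.02·8 + 1.76 = 49.92 dB.

49.9 dB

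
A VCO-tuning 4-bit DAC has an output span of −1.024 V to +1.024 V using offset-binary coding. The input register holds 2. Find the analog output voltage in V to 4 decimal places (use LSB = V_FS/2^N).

-0.7680 V

LSB = 2.048 V / 2^4 = 128.000 mV.
V_out = (−1.024) + 2 × 0.128 V = -0.768 V.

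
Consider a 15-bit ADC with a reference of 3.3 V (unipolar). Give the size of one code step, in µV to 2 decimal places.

Full-scale span = 3.3 V.
LSB = 3.3 / 2^15 = 3.3 / 32768 = 0.000100708 V = 100.71 µV.

100.71 µV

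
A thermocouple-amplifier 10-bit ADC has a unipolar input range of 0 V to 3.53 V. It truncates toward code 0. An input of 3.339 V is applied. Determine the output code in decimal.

code 968

Full-scale span = 3.53 V; LSB = 3.53/2^10 = 3.447 mV.
(3.339 − 0) / 0.00344727 = 968.594 LSBs.
⌊·⌋(968.594) = 968.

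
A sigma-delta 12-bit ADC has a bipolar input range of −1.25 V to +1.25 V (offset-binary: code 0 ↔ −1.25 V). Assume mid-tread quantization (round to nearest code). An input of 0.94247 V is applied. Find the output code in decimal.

LSB = 2.5 V / 4096 = 0.610 mV.
(0.94247 − (−1.25)) / 0.000610352 = 3592.143 LSBs.
Round → code 3592.

code 3592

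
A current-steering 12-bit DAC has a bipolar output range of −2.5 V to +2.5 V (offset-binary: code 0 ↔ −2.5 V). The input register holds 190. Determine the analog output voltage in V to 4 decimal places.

-2.2681 V

LSB = 5 V / 2^12 = 1.221 mV.
V_out = (−2.5) + 190 × 0.0012207 V = -2.26807 V.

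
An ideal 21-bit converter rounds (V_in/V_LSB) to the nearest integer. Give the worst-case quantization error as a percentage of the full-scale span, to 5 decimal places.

0.00002 %

Rounding → worst-case error = ½ LSB = V_FS/2^22, so 100/4194304 = 2.38419e-05 % of full scale.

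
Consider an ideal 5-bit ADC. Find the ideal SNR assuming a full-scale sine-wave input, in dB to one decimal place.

31.9 dB

SNR ≈ 6.02·N + 1.76 dB = 6.02·5 + 1.76 = 31.86 dB.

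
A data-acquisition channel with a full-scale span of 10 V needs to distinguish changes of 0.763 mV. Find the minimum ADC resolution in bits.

14 bits

Number of steps required ≥ 10 V / 0.763 mV = 13106.16.
Need 2^N ≥ 13106.16; 2^13 = 8192, 2^14 = 16384.
Minimum N = 14.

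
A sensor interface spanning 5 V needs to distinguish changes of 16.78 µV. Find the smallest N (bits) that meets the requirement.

Number of steps required ≥ 5 V / 16.78 µV = 297973.78.
Need 2^N ≥ 297973.78; 2^18 = 262144, 2^19 = 524288.
Minimum N = 19.

19 bits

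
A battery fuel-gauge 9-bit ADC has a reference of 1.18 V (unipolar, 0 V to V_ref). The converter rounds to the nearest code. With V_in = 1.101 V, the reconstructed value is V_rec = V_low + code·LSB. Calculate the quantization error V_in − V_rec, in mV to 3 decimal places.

-0.641 mV

Step size: 1.18 V ÷ 2^9 = 2.305 mV.
Scaled input = 477.7220 LSBs, so code = 478.
Reconstructed: 1.1016406 V.
Error = 1.101 − 1.1016406 = -0.000640625 V = -0.641 mV.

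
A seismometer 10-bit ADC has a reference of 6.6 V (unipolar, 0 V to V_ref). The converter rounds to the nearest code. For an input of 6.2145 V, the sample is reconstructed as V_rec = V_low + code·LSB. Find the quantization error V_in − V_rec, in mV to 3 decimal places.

1.219 mV

Step size: 6.6 V ÷ 2^10 = 6.445 mV.
Scaled input = 964.1891 LSBs, so code = 964.
V_rec = 0 + 964·0.00644531 = 6.2132812 V.
Difference: 0.00121875 V → 1.219 mV.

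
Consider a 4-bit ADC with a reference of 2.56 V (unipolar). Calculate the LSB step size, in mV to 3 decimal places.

160.000 mV

Full-scale span = 2.56 V.
LSB = 2.56 / 2^4 = 2.56 / 16 = 0.16 V = 160.000 mV.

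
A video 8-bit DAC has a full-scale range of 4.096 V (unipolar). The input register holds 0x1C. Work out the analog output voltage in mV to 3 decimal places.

LSB = 4.096 V / 2^8 = 16.000 mV.
Code 0x1C = 28 decimal.
V_out = 0 + 28 × 0.016 V = 0.448 V.
= 448.000 mV.

448.000 mV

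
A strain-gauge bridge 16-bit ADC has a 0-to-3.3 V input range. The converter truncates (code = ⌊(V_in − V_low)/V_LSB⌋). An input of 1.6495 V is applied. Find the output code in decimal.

code 32758

LSB = 3.3 V / 65536 = 50.35 µV.
Input sits at 32758.070 steps above V_low.
⌊·⌋(32758.070) = 32758.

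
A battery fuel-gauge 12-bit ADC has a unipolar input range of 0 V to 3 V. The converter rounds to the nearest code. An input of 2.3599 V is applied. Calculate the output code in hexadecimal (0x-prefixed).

code 0xC96 (decimal 3222)

Full-scale span = 3 V; LSB = 3/2^12 = 0.732 mV.
(2.3599 − 0) / 0.000732422 = 3222.050 LSBs.
round(3222.050) = 3222.
In hexadecimal (0x-prefixed): 0xC96.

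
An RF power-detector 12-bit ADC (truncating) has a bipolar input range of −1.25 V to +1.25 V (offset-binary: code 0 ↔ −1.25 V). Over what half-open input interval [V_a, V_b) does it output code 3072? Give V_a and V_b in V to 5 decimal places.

[0.62500 V, 0.62561 V)

LSB = 2.5/2^12 = 0.610 mV.
V_a = V_low + 3072·LSB = 0.625 V; V_b = V_low + 3073·LSB = 0.62561 V.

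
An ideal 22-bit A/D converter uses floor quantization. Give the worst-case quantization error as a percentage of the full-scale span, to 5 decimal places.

0.00002 %

Truncating → worst-case error = 1 LSB = V_FS/2^22, so 100/4194304 = 2.38419e-05 % of full scale.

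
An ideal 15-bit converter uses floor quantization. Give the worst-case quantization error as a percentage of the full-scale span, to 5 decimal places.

0.00305 %

Truncating → worst-case error = 1 LSB = V_FS/2^15, so 100/32768 = 0.00305176 % of full scale.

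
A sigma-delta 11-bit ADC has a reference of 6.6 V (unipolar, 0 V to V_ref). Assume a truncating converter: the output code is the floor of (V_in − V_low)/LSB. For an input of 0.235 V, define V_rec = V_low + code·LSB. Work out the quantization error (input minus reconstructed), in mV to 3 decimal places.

LSB = 6.6/2^11 = 3.223 mV.
(0.235 − 0)/0.00322266 = 72.9212; ⌊·⌋ gives code 72.
Code 72 maps back to 0 + 72×0.00322266 V = 0.23203125 V.
Error = 0.235 − 0.23203125 = 0.00296875 V = 2.969 mV.

2.969 mV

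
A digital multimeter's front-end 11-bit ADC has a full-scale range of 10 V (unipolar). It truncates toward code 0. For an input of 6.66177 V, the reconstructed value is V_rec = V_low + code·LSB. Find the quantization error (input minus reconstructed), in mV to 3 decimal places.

1.614 mV

Step size: 10 V ÷ 2^11 = 4.883 mV.
(V_in − V_low)/LSB = (6.66177 − 0)/0.00488281 = 1364.3305 → code 1364 (floor).
Reconstructed: 6.6601562 V.
V_in − V_rec = 0.00161375 V = 1.614 mV.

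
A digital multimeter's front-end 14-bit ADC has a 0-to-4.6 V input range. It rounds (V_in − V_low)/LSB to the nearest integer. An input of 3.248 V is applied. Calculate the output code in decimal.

Full-scale span = 4.6 V; LSB = 4.6/2^14 = 280.76 µV.
(V_in − V_low)/LSB = (3.248 − 0) / 0.000280762 = 11568.529.
round(11568.529) = 11569.

code 11569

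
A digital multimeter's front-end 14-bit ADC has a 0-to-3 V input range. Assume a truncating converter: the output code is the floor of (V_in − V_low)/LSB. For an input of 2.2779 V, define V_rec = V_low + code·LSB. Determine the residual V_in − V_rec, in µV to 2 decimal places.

LSB = 3/2^14 = 183.11 µV.
(2.2779 − 0)/0.000183105 = 12440.3712; ⌊·⌋ gives code 12440.
Code 12440 maps back to 0 + 12440×0.000183105 V = 2.277832 V.
Difference: 6.79687e-05 V → 67.97 µV.

67.97 µV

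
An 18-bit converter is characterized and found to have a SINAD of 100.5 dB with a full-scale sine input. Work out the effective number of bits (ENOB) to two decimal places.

ENOB = (SINAD − 1.76) / 6.02 = (100.5 − 1.76)/6.02 = 16.402.

16.40 bits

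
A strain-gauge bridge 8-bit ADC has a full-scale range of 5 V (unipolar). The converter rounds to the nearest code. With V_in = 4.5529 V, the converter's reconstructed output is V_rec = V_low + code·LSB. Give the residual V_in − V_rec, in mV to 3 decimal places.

2.119 mV

LSB = 5/2^8 = 19.531 mV.
Scaled input = 233.1085 LSBs, so code = 233.
Code 233 maps back to 0 + 233×0.0195312 V = 4.5507812 V.
V_in − V_rec = 0.00211875 V = 2.119 mV.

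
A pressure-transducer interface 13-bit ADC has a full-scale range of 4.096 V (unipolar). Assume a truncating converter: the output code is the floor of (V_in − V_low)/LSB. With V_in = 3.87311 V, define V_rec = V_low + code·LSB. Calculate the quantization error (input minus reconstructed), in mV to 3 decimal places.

LSB = 4.096/2^13 = 0.500 mV.
(V_in − V_low)/LSB = (3.87311 − 0)/0.0005 = 7746.2200 → code 7746 (floor).
V_rec = 0 + 7746·0.0005 = 3.873 V.
Difference: 0.00011 V → 0.110 mV.

0.110 mV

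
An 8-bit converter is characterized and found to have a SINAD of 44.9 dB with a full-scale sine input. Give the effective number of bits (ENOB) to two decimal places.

7.17 bits

ENOB = (SINAD − 1.76) / 6.02 = (44.9 − 1.76)/6.02 = 7.166.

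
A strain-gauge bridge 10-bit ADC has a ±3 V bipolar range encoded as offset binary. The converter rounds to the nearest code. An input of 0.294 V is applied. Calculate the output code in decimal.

code 562

Full-scale span = 6 V; LSB = 6/2^10 = 5.859 mV.
(0.294 − (−3)) / 0.00585938 = 562.176 LSBs.
round(562.176) = 562.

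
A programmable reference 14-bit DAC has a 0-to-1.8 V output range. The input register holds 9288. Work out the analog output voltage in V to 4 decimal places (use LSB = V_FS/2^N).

1.0204 V

LSB = 1.8 V / 2^14 = 109.86 µV.
V_out = 0 + 9288 × 0.000109863 V = 1.02041 V.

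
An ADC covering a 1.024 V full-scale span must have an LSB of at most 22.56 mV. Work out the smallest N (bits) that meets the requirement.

Number of steps required ≥ 1.024 V / 22.56 mV = 45.39.
Need 2^N ≥ 45.39; 2^5 = 32, 2^6 = 64.
Minimum N = 6.

6 bits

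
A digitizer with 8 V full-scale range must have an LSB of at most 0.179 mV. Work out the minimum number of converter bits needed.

16 bits

Number of steps required ≥ 8 V / 0.179 mV = 44692.74.
Need 2^N ≥ 44692.74; 2^15 = 32768, 2^16 = 65536.
Minimum N = 16.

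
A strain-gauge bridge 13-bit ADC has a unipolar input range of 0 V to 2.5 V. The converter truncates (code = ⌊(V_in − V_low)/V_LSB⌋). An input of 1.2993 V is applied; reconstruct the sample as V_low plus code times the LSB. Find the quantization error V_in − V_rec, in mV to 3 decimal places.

Step size: 2.5 V ÷ 2^13 = 305.18 µV.
Scaled input = 4257.5462 LSBs, so code = 4257.
V_rec = 0 + 4257·0.000305176 = 1.2991333 V.
V_in − V_rec = 0.000166699 V = 0.167 mV.

0.167 mV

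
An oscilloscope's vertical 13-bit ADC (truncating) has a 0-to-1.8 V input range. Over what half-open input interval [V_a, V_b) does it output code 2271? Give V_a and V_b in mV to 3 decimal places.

LSB = 1.8/2^13 = 219.73 µV.
V_a = V_low + 2271·LSB = 0.498999 V; V_b = V_low + 2272·LSB = 0.499219 V.

[498.999 mV, 499.219 mV)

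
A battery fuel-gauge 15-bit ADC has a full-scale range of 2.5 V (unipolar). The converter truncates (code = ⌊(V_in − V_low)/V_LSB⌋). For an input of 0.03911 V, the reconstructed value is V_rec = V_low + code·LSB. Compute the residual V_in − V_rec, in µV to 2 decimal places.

47.50 µV

One LSB is 2.5 V / 32768 = 76.29 µV.
(V_in − V_low)/LSB = (0.03911 − 0)/7.62939e-05 = 512.6226 → code 512 (floor).
Reconstructed: 0.0390625 V.
Difference: 4.75e-05 V → 47.50 µV.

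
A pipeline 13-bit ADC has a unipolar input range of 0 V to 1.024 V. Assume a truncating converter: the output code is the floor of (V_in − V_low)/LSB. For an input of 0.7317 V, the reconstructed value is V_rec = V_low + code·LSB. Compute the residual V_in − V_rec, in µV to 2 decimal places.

LSB = 1.024/2^13 = 125.00 µV.
(V_in − V_low)/LSB = (0.7317 − 0)/0.000125 = 5853.6000 → code 5853 (floor).
V_rec = 0 + 5853·0.000125 = 0.731625 V.
Error = 0.7317 − 0.731625 = 7.5e-05 V = 75.00 µV.

75.00 µV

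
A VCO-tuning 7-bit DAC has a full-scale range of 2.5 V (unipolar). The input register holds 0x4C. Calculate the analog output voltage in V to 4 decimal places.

LSB = 2.5 V / 2^7 = 19.531 mV.
Code 0x4C = 76 decimal.
V_out = 0 + 76 × 0.0195312 V = 1.48438 V.

1.4844 V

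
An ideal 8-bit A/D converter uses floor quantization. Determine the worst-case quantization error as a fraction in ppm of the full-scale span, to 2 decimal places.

Truncating → worst-case error = 1 LSB = V_FS/2^8, so 1e+06/256 = 3906.25 ppm of full scale.

3906.25 ppm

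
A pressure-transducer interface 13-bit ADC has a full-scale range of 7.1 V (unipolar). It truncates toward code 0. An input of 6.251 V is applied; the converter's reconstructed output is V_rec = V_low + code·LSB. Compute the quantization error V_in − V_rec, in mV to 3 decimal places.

Step size: 7.1 V ÷ 2^13 = 0.867 mV.
Scaled input = 7212.4214 LSBs, so code = 7212.
Reconstructed: 6.2506348 V.
Error = 6.251 − 6.2506348 = 0.000365234 V = 0.365 mV.

0.365 mV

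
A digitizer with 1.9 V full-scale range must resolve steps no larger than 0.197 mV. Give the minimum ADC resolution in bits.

Number of steps required ≥ 1.9 V / 0.197 mV = 9644.67.
Need 2^N ≥ 9644.67; 2^13 = 8192, 2^14 = 16384.
Minimum N = 14.

14 bits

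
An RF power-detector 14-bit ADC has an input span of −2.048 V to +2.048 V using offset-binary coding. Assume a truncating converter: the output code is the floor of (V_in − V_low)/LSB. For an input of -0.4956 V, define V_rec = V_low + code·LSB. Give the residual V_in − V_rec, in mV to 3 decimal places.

Step size: 4.096 V ÷ 2^14 = 250.00 µV.
Scaled input = 6209.6000 LSBs, so code = 6209.
V_rec = (−2.048) + 6209·0.00025 = -0.49575 V.
V_in − V_rec = 0.00015 V = 0.150 mV.

0.150 mV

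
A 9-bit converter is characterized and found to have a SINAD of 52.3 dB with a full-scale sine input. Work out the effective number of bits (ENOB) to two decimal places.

8.40 bits

ENOB = (SINAD − 1.76) / 6.02 = (52.3 − 1.76)/6.02 = 8.395.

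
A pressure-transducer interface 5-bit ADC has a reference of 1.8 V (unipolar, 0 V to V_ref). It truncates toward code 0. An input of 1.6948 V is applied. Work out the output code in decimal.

Full-scale span = 1.8 V; LSB = 1.8/2^5 = 56.250 mV.
Input sits at 30.130 steps above V_low.
⌊·⌋(30.130) = 30.

code 30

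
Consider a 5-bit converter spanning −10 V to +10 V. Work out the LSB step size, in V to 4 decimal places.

Full-scale span = 20 V.
LSB = 20 / 2^5 = 20 / 32 = 0.625 V = 0.6250 V.

0.6250 V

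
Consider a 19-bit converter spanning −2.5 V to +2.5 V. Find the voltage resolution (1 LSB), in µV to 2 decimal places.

9.54 µV

Full-scale span = 5 V.
LSB = 5 / 2^19 = 5 / 524288 = 9.53674e-06 V = 9.54 µV.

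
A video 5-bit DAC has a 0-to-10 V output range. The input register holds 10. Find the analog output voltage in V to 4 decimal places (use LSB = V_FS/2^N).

LSB = 10 V / 2^5 = 312.500 mV.
V_out = 0 + 10 × 0.3125 V = 3.125 V.

3.1250 V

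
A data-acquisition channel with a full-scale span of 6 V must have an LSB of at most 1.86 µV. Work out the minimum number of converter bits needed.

22 bits

Number of steps required ≥ 6 V / 1.86 µV = 3225806.45.
Need 2^N ≥ 3225806.45; 2^21 = 2097152, 2^22 = 4194304.
Minimum N = 22.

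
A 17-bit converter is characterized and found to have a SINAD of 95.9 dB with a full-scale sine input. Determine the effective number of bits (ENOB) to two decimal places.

15.64 bits

ENOB = (SINAD − 1.76) / 6.02 = (95.9 − 1.76)/6.02 = 15.638.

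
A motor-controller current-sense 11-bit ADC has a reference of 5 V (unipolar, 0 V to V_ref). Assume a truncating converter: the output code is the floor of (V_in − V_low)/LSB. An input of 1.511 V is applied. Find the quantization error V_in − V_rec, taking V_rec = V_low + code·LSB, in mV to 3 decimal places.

2.211 mV

One LSB is 5 V / 2048 = 2.441 mV.
Scaled input = 618.9056 LSBs, so code = 618.
V_rec = 0 + 618·0.00244141 = 1.5087891 V.
Error = 1.511 − 1.5087891 = 0.00221094 V = 2.211 mV.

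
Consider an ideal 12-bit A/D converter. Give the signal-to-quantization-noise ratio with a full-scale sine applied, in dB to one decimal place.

SNR ≈ 6.02·N + 1.76 dB = 6.02·12 + 1.76 = 74.00 dB.

74.0 dB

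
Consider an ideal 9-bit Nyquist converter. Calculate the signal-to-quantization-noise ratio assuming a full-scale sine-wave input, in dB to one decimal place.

SNR ≈ 6.02·N + 1.76 dB = 6.02·9 + 1.76 = 55.94 dB.

55.9 dB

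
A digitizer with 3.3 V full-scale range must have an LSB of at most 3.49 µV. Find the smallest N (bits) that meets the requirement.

Number of steps required ≥ 3.3 V / 3.49 µV = 945558.74.
Need 2^N ≥ 945558.74; 2^19 = 524288, 2^20 = 1048576.
Minimum N = 20.

20 bits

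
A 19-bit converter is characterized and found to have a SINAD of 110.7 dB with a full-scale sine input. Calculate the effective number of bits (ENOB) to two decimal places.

ENOB = (SINAD − 1.76) / 6.02 = (110.7 − 1.76)/6.02 = 18.096.

18.10 bits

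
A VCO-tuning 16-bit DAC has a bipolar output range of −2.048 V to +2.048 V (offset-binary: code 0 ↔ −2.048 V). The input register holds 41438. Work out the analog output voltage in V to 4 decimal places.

LSB = 4.096 V / 2^16 = 62.50 µV.
V_out = (−2.048) + 41438 × 6.25e-05 V = 0.541875 V.

0.5419 V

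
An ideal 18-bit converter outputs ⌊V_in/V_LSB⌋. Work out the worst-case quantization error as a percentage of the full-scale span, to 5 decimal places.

Truncating → worst-case error = 1 LSB = V_FS/2^18, so 100/262144 = 0.00038147 % of full scale.

0.00038 %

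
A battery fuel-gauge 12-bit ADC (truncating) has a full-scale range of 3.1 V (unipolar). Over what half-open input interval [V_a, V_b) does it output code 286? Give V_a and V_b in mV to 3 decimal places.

[216.455 mV, 217.212 mV)

LSB = 3.1/2^12 = 0.757 mV.
V_a = V_low + 286·LSB = 0.216455 V; V_b = V_low + 287·LSB = 0.217212 V.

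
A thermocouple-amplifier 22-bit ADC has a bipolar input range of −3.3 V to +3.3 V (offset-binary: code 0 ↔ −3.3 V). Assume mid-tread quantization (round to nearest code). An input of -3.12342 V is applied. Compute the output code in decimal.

code 112217

Full-scale span = 6.6 V; LSB = 6.6/2^22 = 1.57 µV.
(V_in − V_low)/LSB = (-3.12342 − (−3.3)) / 1.57356e-06 = 112216.697.
Round → code 112217.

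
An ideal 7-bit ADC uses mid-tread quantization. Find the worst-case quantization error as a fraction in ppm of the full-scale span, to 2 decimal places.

Rounding → worst-case error = ½ LSB = V_FS/2^8, so 1e+06/256 = 3906.25 ppm of full scale.

3906.25 ppm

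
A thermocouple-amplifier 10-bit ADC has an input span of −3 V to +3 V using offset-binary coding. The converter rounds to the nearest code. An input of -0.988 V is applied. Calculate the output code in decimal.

code 343

Full-scale span = 6 V; LSB = 6/2^10 = 5.859 mV.
Input sits at 343.381 steps above V_low.
So the output code is 343.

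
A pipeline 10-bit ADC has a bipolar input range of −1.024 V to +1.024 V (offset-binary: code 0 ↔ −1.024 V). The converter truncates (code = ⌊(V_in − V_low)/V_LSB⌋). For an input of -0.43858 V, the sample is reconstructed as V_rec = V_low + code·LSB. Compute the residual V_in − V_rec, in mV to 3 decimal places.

Step size: 2.048 V ÷ 2^10 = 2.000 mV.
Scaled input = 292.7100 LSBs, so code = 292.
Code 292 maps back to (−1.024) + 292×0.002 V = -0.44 V.
Error = -0.43858 − (−0.44) = 0.00142 V = 1.420 mV.

1.420 mV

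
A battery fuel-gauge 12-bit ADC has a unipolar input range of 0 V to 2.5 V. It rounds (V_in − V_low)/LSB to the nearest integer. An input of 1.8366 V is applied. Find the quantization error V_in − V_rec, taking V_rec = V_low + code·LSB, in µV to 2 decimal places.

One LSB is 2.5 V / 4096 = 0.610 mV.
(1.8366 − 0)/0.000610352 = 3009.0854; round gives code 3009.
V_rec = 0 + 3009·0.000610352 = 1.8365479 V.
Difference: 5.21484e-05 V → 52.15 µV.

52.15 µV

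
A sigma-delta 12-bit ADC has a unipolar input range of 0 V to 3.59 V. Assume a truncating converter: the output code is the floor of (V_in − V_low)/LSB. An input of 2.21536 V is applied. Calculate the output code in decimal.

Full-scale span = 3.59 V; LSB = 3.59/2^12 = 0.876 mV.
Input sits at 2527.609 steps above V_low.
⌊·⌋(2527.609) = 2527.

code 2527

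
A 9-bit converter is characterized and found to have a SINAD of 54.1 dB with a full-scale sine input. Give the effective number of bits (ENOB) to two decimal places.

8.69 bits

ENOB = (SINAD − 1.76) / 6.02 = (54.1 − 1.76)/6.02 = 8.694.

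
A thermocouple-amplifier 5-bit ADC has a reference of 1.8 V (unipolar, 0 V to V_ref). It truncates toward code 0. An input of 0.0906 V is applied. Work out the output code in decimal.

LSB = 1.8 V / 32 = 56.250 mV.
Input sits at 1.611 steps above V_low.
Floor → code 1.

code 1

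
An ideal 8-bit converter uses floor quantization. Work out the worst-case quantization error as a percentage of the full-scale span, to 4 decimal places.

Truncating → worst-case error = 1 LSB = V_FS/2^8, so 100/256 = 0.390625 % of full scale.

0.3906 %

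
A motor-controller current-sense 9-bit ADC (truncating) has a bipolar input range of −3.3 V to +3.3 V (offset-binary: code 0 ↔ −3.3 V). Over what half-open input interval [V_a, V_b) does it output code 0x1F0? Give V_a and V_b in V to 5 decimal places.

[3.09375 V, 3.10664 V)

LSB = 6.6/2^9 = 12.891 mV.
Code 0x1F0 = 496 decimal.
V_a = V_low + 496·LSB = 3.09375 V; V_b = V_low + 497·LSB = 3.10664 V.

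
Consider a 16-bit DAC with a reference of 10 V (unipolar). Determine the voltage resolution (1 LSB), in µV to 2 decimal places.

Full-scale span = 10 V.
LSB = 10 / 2^16 = 10 / 65536 = 0.000152588 V = 152.59 µV.

152.59 µV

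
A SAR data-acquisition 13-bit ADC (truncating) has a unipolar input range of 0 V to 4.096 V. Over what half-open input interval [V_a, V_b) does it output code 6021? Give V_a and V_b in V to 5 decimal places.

LSB = 4.096/2^13 = 0.500 mV.
V_a = V_low + 6021·LSB = 3.0105 V; V_b = V_low + 6022·LSB = 3.011 V.

[3.01050 V, 3.01100 V)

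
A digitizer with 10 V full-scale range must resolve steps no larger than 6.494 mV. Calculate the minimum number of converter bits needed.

Number of steps required ≥ 10 V / 6.494 mV = 1539.88.
Need 2^N ≥ 1539.88; 2^10 = 1024, 2^11 = 2048.
Minimum N = 11.

11 bits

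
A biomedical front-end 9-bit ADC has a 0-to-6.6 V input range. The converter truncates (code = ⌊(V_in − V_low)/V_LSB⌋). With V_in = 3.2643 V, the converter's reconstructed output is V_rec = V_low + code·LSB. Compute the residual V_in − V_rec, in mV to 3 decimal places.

One LSB is 6.6 V / 512 = 12.891 mV.
Scaled input = 253.2305 LSBs, so code = 253.
Code 253 maps back to 0 + 253×0.0128906 V = 3.2613281 V.
Difference: 0.00297188 V → 2.972 mV.

2.972 mV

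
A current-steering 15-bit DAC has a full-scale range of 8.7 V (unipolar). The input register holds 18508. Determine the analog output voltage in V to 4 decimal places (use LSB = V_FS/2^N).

4.9139 V

LSB = 8.7 V / 2^15 = 265.50 µV.
V_out = 0 + 18508 × 0.000265503 V = 4.91393 V.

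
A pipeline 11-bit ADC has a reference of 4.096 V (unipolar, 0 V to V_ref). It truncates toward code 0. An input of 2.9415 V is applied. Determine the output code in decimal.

code 1470

Full-scale span = 4.096 V; LSB = 4.096/2^11 = 2.000 mV.
(V_in − V_low)/LSB = (2.9415 − 0) / 0.002 = 1470.750.
So the output code is 1470.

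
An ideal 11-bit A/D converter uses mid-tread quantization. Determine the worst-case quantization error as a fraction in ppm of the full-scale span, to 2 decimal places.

244.14 ppm

Rounding → worst-case error = ½ LSB = V_FS/2^12, so 1e+06/4096 = 244.141 ppm of full scale.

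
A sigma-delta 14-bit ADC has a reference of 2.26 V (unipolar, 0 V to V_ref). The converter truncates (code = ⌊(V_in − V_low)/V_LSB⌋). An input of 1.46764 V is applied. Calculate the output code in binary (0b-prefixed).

code 0b10100110001111 (decimal 10639)

LSB = 2.26 V / 16384 = 137.94 µV.
(1.46764 − 0) / 0.000137939 = 10639.741 LSBs.
Floor → code 10639.
In binary (0b-prefixed): 0b10100110001111.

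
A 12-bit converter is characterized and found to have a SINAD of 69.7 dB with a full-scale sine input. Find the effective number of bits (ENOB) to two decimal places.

ENOB = (SINAD − 1.76) / 6.02 = (69.7 − 1.76)/6.02 = 11.286.

11.29 bits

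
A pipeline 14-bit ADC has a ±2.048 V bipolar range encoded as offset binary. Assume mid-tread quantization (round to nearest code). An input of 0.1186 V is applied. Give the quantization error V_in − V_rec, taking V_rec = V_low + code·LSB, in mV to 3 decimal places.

0.100 mV

One LSB is 4.096 V / 16384 = 250.00 µV.
(0.1186 − (−2.048))/0.00025 = 8666.4000; round gives code 8666.
Code 8666 maps back to (−2.048) + 8666×0.00025 V = 0.1185 V.
Error = 0.1186 − 0.1185 = 0.0001 V = 0.100 mV.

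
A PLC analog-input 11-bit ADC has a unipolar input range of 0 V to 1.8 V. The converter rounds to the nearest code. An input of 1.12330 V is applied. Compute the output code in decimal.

code 1278

Full-scale span = 1.8 V; LSB = 1.8/2^11 = 0.879 mV.
(1.12330 − 0) / 0.000878906 = 1278.066 LSBs.
So the output code is 1278.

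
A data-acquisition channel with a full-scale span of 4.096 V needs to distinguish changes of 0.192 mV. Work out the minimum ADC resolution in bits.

15 bits

Number of steps required ≥ 4.096 V / 0.192 mV = 21333.33.
Need 2^N ≥ 21333.33; 2^14 = 16384, 2^15 = 32768.
Minimum N = 15.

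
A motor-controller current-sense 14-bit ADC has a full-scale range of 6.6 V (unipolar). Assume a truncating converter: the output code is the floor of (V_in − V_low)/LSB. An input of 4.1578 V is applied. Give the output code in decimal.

code 10321

LSB = 6.6 V / 16384 = 402.83 µV.
Input sits at 10321.424 steps above V_low.
⌊·⌋(10321.424) = 10321.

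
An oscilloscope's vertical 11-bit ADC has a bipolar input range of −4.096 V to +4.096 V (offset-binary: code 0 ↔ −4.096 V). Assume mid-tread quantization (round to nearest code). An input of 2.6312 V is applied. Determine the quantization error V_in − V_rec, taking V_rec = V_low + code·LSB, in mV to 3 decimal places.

Step size: 8.192 V ÷ 2^11 = 4.000 mV.
(2.6312 − (−4.096))/0.004 = 1681.8000; round gives code 1682.
Code 1682 maps back to (−4.096) + 1682×0.004 V = 2.632 V.
Difference: -0.0008 V → -0.800 mV.

-0.800 mV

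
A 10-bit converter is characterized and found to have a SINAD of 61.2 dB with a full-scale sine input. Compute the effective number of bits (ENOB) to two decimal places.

ENOB = (SINAD − 1.76) / 6.02 = (61.2 − 1.76)/6.02 = 9.874.

9.87 bits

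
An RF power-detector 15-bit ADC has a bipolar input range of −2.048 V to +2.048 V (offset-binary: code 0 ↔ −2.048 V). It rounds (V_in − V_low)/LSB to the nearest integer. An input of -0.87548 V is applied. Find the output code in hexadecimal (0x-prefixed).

code 0x24A4 (decimal 9380)

LSB = 4.096 V / 32768 = 125.00 µV.
(-0.87548 − (−2.048)) / 0.000125 = 9380.160 LSBs.
Round → code 9380.
In hexadecimal (0x-prefixed): 0x24A4.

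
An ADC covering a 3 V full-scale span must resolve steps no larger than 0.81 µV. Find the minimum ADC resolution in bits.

22 bits

Number of steps required ≥ 3 V / 0.81 µV = 3703703.70.
Need 2^N ≥ 3703703.70; 2^21 = 2097152, 2^22 = 4194304.
Minimum N = 22.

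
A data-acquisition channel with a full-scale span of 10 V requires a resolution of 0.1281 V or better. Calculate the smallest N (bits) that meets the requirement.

Number of steps required ≥ 10 V / 0.1281 V = 78.06.
Need 2^N ≥ 78.06; 2^6 = 64, 2^7 = 128.
Minimum N = 7.

7 bits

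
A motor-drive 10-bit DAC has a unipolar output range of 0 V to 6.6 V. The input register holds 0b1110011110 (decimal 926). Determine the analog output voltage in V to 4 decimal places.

LSB = 6.6 V / 2^10 = 6.445 mV.
Code 0b1110011110 = 926 decimal.
V_out = 0 + 926 × 0.00644531 V = 5.96836 V.

5.9684 V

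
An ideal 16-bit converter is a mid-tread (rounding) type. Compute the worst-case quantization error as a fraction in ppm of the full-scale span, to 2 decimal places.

7.63 ppm

Rounding → worst-case error = ½ LSB = V_FS/2^17, so 1e+06/131072 = 7.62939 ppm of full scale.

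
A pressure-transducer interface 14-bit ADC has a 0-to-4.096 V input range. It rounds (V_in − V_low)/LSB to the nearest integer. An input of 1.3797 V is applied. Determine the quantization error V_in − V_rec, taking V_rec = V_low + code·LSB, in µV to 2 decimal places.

-50.00 µV

Step size: 4.096 V ÷ 2^14 = 250.00 µV.
(V_in − V_low)/LSB = (1.3797 − 0)/0.00025 = 5518.8000 → code 5519 (round).
Reconstructed: 1.37975 V.
V_in − V_rec = -5e-05 V = -50.00 µV.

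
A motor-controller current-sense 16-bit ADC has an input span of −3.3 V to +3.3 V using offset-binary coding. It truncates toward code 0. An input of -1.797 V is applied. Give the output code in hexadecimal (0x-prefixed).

With 65536 levels over 6.6 V, one step is 100.71 µV.
(-1.797 − (−3.3)) / 0.000100708 = 14924.335 LSBs.
⌊·⌋(14924.335) = 14924.
In hexadecimal (0x-prefixed): 0x3A4C.

code 0x3A4C (decimal 14924)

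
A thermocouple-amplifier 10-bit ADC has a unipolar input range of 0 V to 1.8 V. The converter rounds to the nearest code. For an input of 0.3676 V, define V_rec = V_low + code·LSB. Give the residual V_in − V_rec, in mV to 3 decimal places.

0.217 mV

One LSB is 1.8 V / 1024 = 1.758 mV.
Scaled input = 209.1236 LSBs, so code = 209.
Code 209 maps back to 0 + 209×0.00175781 V = 0.36738281 V.
Difference: 0.000217187 V → 0.217 mV.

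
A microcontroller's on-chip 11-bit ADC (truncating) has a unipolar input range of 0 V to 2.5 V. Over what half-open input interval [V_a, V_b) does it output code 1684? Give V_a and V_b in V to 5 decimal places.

LSB = 2.5/2^11 = 1.221 mV.
V_a = V_low + 1684·LSB = 2.05566 V; V_b = V_low + 1685·LSB = 2.05688 V.

[2.05566 V, 2.05688 V)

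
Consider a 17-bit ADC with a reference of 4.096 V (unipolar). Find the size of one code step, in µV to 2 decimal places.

Full-scale span = 4.096 V.
LSB = 4.096 / 2^17 = 4.096 / 131072 = 3.125e-05 V = 31.25 µV.

31.25 µV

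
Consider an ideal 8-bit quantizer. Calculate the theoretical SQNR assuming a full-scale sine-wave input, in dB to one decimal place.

SNR ≈ 6.02·N + 1.76 dB = 6.02·8 + 1.76 = 49.92 dB.

49.9 dB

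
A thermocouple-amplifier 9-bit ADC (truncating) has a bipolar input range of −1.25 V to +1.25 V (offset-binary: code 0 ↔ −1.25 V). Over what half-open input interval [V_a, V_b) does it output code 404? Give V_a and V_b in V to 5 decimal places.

LSB = 2.5/2^9 = 4.883 mV.
V_a = V_low + 404·LSB = 0.722656 V; V_b = V_low + 405·LSB = 0.727539 V.

[0.72266 V, 0.72754 V)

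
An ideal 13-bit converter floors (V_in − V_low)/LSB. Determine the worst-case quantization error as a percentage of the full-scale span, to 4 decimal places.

Truncating → worst-case error = 1 LSB = V_FS/2^13, so 100/8192 = 0.012207 % of full scale.

0.0122 %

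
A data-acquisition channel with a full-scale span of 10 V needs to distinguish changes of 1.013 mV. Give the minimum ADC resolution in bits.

Number of steps required ≥ 10 V / 1.013 mV = 9871.67.
Need 2^N ≥ 9871.67; 2^13 = 8192, 2^14 = 16384.
Minimum N = 14.

14 bits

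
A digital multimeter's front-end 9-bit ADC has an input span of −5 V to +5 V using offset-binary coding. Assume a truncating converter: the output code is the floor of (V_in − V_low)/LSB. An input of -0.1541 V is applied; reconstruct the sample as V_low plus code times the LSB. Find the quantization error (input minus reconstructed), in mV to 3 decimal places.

Step size: 10 V ÷ 2^9 = 19.531 mV.
(V_in − V_low)/LSB = (-0.1541 − (−5))/0.0195312 = 248.1101 → code 248 (floor).
Code 248 maps back to (−5) + 248×0.0195312 V = -0.15625 V.
Difference: 0.00215 V → 2.150 mV.

2.150 mV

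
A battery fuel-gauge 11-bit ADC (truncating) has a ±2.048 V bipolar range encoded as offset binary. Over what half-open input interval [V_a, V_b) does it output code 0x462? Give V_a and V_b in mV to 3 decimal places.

[196.000 mV, 198.000 mV)

LSB = 4.096/2^11 = 2.000 mV.
Code 0x462 = 1122 decimal.
V_a = V_low + 1122·LSB = 0.196 V; V_b = V_low + 1123·LSB = 0.198 V.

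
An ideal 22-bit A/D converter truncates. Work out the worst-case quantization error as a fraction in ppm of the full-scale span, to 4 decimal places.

Truncating → worst-case error = 1 LSB = V_FS/2^22, so 1e+06/4194304 = 0.238419 ppm of full scale.

0.2384 ppm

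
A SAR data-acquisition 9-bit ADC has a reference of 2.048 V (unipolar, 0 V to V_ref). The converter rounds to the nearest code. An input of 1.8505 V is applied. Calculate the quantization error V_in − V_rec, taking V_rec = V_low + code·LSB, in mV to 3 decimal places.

-1.500 mV

One LSB is 2.048 V / 512 = 4.000 mV.
Scaled input = 462.6250 LSBs, so code = 463.
Reconstructed: 1.852 V.
Error = 1.8505 − 1.852 = -0.0015 V = -1.500 mV.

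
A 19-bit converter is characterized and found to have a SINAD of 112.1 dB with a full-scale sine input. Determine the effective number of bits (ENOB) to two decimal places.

18.33 bits

ENOB = (SINAD − 1.76) / 6.02 = (112.1 − 1.76)/6.02 = 18.329.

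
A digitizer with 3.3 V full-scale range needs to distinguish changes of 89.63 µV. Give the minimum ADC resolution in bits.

Number of steps required ≥ 3.3 V / 89.63 µV = 36818.03.
Need 2^N ≥ 36818.03; 2^15 = 32768, 2^16 = 65536.
Minimum N = 16.

16 bits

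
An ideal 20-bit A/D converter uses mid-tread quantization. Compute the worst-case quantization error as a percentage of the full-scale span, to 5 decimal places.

Rounding → worst-case error = ½ LSB = V_FS/2^21, so 100/2097152 = 4.76837e-05 % of full scale.

0.00005 %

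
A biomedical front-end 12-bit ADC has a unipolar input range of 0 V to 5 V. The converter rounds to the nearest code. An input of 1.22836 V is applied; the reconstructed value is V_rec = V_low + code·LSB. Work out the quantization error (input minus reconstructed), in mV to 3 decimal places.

0.333 mV

LSB = 5/2^12 = 1.221 mV.
(1.22836 − 0)/0.0012207 = 1006.2725; round gives code 1006.
Reconstructed: 1.2280273 V.
Difference: 0.000332656 V → 0.333 mV.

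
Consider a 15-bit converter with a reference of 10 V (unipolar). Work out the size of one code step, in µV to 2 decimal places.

Full-scale span = 10 V.
LSB = 10 / 2^15 = 10 / 32768 = 0.000305176 V = 305.18 µV.

305.18 µV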